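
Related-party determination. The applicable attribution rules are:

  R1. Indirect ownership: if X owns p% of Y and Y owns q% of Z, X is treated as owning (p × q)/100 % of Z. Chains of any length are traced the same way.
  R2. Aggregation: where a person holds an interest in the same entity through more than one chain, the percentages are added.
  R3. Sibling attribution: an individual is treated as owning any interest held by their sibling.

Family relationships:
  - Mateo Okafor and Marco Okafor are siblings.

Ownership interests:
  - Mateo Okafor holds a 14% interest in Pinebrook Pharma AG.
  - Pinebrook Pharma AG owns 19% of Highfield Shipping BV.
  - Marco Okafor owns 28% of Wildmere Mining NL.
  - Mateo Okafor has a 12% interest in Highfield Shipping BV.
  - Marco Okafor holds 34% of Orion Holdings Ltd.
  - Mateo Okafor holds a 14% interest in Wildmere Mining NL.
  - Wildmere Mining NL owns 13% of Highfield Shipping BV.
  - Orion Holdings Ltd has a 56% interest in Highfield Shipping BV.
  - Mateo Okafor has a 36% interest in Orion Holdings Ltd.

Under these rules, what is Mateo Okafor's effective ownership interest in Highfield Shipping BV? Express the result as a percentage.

By sibling attribution (R3), Mateo Okafor is treated as also owning Marco Okafor's interest in Orion Holdings Ltd, giving 36% + 34% = 70%.
By sibling attribution (R3), Mateo Okafor is treated as also owning Marco Okafor's interest in Wildmere Mining NL, giving 14% + 28% = 42%.
Chain via Orion Holdings Ltd (R1): 70% × 56% = 39.2% of Highfield Shipping BV.
Chain via Wildmere Mining NL (R1): 42% × 13% = 5.46% of Highfield Shipping BV.
Chain via Pinebrook Pharma AG (R1): 14% × 19% = 2.66% of Highfield Shipping BV.
Direct interest in Highfield Shipping BV: 12%.
Aggregating (R2): 39.2% + 5.46% + 2.66% + 12% = 59.32%.

59.32%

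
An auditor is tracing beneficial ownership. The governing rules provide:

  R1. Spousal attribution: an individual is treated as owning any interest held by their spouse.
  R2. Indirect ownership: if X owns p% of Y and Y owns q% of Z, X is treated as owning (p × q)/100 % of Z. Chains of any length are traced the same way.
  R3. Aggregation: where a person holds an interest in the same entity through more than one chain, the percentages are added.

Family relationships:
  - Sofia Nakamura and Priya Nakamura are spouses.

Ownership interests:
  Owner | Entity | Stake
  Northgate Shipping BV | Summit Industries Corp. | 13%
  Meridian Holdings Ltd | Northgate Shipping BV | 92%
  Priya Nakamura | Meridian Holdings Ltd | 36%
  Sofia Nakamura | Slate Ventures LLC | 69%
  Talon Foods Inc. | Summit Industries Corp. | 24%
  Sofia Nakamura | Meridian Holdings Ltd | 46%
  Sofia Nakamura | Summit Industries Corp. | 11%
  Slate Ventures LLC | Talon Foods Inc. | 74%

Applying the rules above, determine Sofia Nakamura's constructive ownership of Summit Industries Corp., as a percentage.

By spousal attribution (R1), Sofia Nakamura is treated as also owning Priya Nakamura's interest in Meridian Holdings Ltd, giving 46% + 36% = 82%.
Chain via Slate Ventures LLC → Talon Foods Inc. (R2): 69% × 74% × 24% = 12.2544% of Summit Industries Corp.
Chain via Meridian Holdings Ltd → Northgate Shipping BV (R2): 82% × 92% × 13% = 9.8072% of Summit Industries Corp.
Direct interest in Summit Industries Corp: 11%.
Aggregating (R3): 12.2544% + 9.8072% + 11% = 33.0616%.

33.0616%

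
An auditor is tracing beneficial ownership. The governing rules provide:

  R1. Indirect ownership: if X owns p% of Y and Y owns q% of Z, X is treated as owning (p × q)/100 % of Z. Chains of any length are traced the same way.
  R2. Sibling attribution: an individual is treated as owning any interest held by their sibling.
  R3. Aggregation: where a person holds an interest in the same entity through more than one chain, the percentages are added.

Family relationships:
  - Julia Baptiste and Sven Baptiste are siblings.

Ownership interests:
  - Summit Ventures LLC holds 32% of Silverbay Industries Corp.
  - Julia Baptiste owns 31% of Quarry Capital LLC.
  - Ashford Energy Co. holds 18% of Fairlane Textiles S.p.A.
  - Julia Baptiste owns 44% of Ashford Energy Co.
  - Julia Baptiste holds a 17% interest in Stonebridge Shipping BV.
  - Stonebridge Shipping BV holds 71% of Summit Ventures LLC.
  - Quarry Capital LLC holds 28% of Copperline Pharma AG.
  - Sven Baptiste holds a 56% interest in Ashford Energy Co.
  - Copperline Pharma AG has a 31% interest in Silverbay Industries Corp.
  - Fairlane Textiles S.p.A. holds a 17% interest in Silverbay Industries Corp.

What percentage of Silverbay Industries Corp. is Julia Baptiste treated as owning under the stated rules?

9.6132%

By sibling attribution (R2), Julia Baptiste is treated as also owning Sven Baptiste's interest in Ashford Energy Co, giving 44% + 56% = 100%.
Chain via Ashford Energy Co. → Fairlane Textiles S.p.A. (R1): 100% × 18% × 17% = 3.06% of Silverbay Industries Corp.
Chain via Stonebridge Shipping BV → Summit Ventures LLC (R1): 17% × 71% × 32% = 3.8624% of Silverbay Industries Corp.
Chain via Quarry Capital LLC → Copperline Pharma AG (R1): 31% × 28% × 31% = 2.6908% of Silverbay Industries Corp.
Aggregating (R3): 3.06% + 3.8624% + 2.6908% = 9.6132%.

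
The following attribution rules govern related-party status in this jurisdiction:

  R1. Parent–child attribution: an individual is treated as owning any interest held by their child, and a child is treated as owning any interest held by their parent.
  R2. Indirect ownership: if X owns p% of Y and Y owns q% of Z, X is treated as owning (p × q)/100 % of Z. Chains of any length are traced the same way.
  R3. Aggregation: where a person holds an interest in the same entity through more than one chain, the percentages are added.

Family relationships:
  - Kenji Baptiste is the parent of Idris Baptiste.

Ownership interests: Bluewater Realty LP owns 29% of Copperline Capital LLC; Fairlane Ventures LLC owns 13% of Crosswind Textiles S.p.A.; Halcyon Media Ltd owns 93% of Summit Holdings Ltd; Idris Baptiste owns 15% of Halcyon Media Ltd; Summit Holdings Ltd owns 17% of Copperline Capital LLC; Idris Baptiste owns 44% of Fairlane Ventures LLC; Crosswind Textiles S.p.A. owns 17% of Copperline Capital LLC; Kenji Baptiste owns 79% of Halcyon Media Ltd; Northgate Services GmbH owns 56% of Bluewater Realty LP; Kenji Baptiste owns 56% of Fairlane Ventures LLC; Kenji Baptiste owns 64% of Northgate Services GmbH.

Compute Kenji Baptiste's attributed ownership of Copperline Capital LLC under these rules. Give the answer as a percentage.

27.465%

By parent–child attribution (R1), Kenji Baptiste is treated as also owning Idris Baptiste's interest in Halcyon Media Ltd, giving 79% + 15% = 94%.
By parent–child attribution (R1), Kenji Baptiste is treated as also owning Idris Baptiste's interest in Fairlane Ventures LLC, giving 56% + 44% = 100%.
Chain via Halcyon Media Ltd → Summit Holdings Ltd (R2): 94% × 93% × 17% = 14.8614% of Copperline Capital LLC.
Chain via Northgate Services GmbH → Bluewater Realty LP (R2): 64% × 56% × 29% = 10.3936% of Copperline Capital LLC.
Chain via Fairlane Ventures LLC → Crosswind Textiles S.p.A. (R2): 100% × 13% × 17% = 2.21% of Copperline Capital LLC.
Aggregating (R3): 14.8614% + 10.3936% + 2.21% = 27.465%.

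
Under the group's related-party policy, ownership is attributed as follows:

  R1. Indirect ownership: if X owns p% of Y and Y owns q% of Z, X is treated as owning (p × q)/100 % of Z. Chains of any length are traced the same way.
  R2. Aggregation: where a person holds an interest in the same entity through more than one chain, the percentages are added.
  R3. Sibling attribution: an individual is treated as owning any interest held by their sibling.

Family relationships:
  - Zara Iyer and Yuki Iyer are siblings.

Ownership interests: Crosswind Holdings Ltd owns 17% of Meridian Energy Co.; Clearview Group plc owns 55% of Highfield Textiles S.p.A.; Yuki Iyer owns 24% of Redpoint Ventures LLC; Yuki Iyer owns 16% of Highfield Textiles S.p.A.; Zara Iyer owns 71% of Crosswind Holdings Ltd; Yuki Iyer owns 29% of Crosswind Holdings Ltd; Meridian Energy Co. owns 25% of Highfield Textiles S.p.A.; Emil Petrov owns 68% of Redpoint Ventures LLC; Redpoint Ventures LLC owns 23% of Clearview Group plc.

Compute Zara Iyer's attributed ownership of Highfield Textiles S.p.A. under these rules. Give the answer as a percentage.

23.286%

By sibling attribution (R3), Zara Iyer is treated as also owning Yuki Iyer's interest in Crosswind Holdings Ltd, giving 71% + 29% = 100%.
By sibling attribution (R3), Zara Iyer is treated as owning Yuki Iyer's 24% interest in Redpoint Ventures LLC.
By sibling attribution (R3), Zara Iyer is treated as owning Yuki Iyer's 16% interest in Highfield Textiles S.p.A.
Chain via Crosswind Holdings Ltd → Meridian Energy Co. (R1): 100% × 17% × 25% = 4.25% of Highfield Textiles S.p.A.
Chain via Redpoint Ventures LLC → Clearview Group plc (R1): 24% × 23% × 55% = 3.036% of Highfield Textiles S.p.A.
Direct interest in Highfield Textiles S.p.A: 16%.
Aggregating (R2): 4.25% + 3.036% + 16% = 23.286%.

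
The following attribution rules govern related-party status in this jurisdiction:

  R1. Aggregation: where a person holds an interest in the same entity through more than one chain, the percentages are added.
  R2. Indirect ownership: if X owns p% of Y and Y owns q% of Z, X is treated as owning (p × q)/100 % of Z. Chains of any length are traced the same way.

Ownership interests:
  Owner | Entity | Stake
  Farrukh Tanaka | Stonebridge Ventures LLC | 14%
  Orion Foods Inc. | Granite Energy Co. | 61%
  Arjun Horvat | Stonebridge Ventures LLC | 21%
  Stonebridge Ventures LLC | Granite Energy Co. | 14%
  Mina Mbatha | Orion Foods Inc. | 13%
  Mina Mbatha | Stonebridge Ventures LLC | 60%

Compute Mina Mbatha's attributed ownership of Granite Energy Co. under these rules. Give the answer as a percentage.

16.33%

Chain via Stonebridge Ventures LLC (R2): 60% × 14% = 8.4% of Granite Energy Co.
Chain via Orion Foods Inc. (R2): 13% × 61% = 7.93% of Granite Energy Co.
Aggregating (R1): 8.4% + 7.93% = 16.33%.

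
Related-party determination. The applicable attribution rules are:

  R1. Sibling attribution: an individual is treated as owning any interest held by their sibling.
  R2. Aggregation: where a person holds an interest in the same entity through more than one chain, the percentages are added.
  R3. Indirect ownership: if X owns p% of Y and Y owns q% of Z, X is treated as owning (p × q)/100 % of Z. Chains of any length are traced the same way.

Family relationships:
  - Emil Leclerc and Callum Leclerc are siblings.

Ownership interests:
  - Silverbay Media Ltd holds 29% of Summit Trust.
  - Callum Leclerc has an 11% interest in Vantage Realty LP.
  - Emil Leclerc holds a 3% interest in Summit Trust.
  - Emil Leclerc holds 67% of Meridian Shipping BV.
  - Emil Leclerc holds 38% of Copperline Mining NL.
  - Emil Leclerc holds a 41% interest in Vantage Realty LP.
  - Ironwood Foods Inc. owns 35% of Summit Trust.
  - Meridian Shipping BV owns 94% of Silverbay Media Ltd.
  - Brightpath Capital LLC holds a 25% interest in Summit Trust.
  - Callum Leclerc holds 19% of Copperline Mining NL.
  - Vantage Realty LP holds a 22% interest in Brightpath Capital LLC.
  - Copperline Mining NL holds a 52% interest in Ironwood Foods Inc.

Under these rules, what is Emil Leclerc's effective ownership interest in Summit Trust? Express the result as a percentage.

By sibling attribution (R1), Emil Leclerc is treated as also owning Callum Leclerc's interest in Vantage Realty LP, giving 41% + 11% = 52%.
By sibling attribution (R1), Emil Leclerc is treated as also owning Callum Leclerc's interest in Copperline Mining NL, giving 38% + 19% = 57%.
Chain via Vantage Realty LP → Brightpath Capital LLC (R3): 52% × 22% × 25% = 2.86% of Summit Trust.
Chain via Copperline Mining NL → Ironwood Foods Inc. (R3): 57% × 52% × 35% = 10.374% of Summit Trust.
Chain via Meridian Shipping BV → Silverbay Media Ltd (R3): 67% × 94% × 29% = 18.2642% of Summit Trust.
Direct interest in Summit Trust: 3%.
Aggregating (R2): 2.86% + 10.374% + 18.2642% + 3% = 34.4982%.

34.4982%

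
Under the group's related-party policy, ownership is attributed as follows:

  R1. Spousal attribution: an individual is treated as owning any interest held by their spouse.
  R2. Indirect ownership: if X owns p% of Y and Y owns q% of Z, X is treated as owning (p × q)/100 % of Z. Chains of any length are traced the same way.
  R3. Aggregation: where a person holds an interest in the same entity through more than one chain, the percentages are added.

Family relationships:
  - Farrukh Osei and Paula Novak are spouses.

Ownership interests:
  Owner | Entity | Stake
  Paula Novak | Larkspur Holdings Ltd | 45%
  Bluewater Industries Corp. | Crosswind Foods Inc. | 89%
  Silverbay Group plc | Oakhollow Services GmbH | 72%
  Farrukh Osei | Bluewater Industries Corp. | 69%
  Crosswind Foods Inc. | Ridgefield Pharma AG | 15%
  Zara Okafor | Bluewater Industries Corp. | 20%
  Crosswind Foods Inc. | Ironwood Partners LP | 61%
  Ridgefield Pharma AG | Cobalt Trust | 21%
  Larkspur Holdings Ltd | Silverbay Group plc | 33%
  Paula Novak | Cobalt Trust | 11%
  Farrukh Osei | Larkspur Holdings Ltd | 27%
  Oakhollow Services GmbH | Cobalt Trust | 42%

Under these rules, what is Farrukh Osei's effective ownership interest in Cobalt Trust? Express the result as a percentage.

By spousal attribution (R1), Farrukh Osei is treated as also owning Paula Novak's interest in Larkspur Holdings Ltd, giving 27% + 45% = 72%.
By spousal attribution (R1), Farrukh Osei is treated as owning Paula Novak's 11% interest in Cobalt Trust.
Chain via Bluewater Industries Corp. → Crosswind Foods Inc. → Ridgefield Pharma AG (R2): 69% × 89% × 15% × 21% = 1.934415% of Cobalt Trust.
Chain via Larkspur Holdings Ltd → Silverbay Group plc → Oakhollow Services GmbH (R2): 72% × 33% × 72% × 42% = 7.185024% of Cobalt Trust.
Direct interest in Cobalt Trust: 11%.
Aggregating (R3): 1.934415% + 7.185024% + 11% = 20.119439%.

20.119439%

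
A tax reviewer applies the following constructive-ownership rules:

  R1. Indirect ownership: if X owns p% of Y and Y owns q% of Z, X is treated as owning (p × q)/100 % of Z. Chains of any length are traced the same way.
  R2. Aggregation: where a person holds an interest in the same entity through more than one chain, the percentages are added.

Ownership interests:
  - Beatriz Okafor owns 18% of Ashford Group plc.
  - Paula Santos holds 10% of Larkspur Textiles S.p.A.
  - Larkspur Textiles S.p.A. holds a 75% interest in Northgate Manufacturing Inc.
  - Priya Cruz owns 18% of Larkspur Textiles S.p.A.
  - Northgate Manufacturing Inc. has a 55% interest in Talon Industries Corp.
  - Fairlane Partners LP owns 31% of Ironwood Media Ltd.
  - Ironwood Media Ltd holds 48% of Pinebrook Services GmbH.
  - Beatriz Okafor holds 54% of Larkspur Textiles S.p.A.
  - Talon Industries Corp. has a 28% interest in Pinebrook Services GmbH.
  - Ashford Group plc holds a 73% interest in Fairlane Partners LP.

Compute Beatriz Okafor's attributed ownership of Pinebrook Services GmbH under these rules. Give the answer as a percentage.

Chain via Ashford Group plc → Fairlane Partners LP → Ironwood Media Ltd (R1): 18% × 73% × 31% × 48% = 1.955232% of Pinebrook Services GmbH.
Chain via Larkspur Textiles S.p.A. → Northgate Manufacturing Inc. → Talon Industries Corp. (R1): 54% × 75% × 55% × 28% = 6.237% of Pinebrook Services GmbH.
Aggregating (R2): 1.955232% + 6.237% = 8.192232%.

8.192232%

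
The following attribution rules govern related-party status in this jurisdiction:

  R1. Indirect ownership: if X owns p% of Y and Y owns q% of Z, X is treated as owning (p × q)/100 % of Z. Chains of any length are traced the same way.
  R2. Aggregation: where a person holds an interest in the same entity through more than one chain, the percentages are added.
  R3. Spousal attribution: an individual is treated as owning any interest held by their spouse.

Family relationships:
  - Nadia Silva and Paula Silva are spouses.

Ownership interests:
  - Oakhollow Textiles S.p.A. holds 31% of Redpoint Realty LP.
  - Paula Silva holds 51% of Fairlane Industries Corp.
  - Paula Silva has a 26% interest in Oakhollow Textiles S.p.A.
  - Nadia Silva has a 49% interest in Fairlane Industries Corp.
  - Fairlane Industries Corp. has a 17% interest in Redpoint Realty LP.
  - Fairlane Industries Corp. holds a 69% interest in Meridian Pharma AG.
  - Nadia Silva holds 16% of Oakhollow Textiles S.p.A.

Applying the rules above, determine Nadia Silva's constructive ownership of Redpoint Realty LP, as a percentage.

By spousal attribution (R3), Nadia Silva is treated as also owning Paula Silva's interest in Oakhollow Textiles S.p.A, giving 16% + 26% = 42%.
By spousal attribution (R3), Nadia Silva is treated as also owning Paula Silva's interest in Fairlane Industries Corp, giving 49% + 51% = 100%.
Chain via Oakhollow Textiles S.p.A. (R1): 42% × 31% = 13.02% of Redpoint Realty LP.
Chain via Fairlane Industries Corp. (R1): 100% × 17% = 17% of Redpoint Realty LP.
Aggregating (R2): 13.02% + 17% = 30.02%.

30.02%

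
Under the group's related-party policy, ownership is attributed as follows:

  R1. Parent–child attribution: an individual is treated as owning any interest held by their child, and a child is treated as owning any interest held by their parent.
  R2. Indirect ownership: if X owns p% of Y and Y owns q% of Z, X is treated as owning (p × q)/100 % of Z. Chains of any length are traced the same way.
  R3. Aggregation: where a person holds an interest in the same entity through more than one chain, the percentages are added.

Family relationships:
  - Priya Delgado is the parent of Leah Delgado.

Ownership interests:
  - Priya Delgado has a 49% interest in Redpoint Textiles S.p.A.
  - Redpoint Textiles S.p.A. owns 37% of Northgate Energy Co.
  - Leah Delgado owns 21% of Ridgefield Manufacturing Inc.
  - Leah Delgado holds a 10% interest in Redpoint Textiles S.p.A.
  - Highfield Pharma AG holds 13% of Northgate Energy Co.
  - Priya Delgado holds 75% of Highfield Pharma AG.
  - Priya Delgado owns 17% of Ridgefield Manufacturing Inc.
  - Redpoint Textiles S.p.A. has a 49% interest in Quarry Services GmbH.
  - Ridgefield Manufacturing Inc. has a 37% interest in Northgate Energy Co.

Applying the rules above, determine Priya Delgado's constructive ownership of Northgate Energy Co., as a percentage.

By parent–child attribution (R1), Priya Delgado is treated as also owning Leah Delgado's interest in Redpoint Textiles S.p.A, giving 49% + 10% = 59%.
By parent–child attribution (R1), Priya Delgado is treated as also owning Leah Delgado's interest in Ridgefield Manufacturing Inc, giving 17% + 21% = 38%.
Chain via Highfield Pharma AG (R2): 75% × 13% = 9.75% of Northgate Energy Co.
Chain via Redpoint Textiles S.p.A. (R2): 59% × 37% = 21.83% of Northgate Energy Co.
Chain via Ridgefield Manufacturing Inc. (R2): 38% × 37% = 14.06% of Northgate Energy Co.
Aggregating (R3): 9.75% + 21.83% + 14.06% = 45.64%.

45.64%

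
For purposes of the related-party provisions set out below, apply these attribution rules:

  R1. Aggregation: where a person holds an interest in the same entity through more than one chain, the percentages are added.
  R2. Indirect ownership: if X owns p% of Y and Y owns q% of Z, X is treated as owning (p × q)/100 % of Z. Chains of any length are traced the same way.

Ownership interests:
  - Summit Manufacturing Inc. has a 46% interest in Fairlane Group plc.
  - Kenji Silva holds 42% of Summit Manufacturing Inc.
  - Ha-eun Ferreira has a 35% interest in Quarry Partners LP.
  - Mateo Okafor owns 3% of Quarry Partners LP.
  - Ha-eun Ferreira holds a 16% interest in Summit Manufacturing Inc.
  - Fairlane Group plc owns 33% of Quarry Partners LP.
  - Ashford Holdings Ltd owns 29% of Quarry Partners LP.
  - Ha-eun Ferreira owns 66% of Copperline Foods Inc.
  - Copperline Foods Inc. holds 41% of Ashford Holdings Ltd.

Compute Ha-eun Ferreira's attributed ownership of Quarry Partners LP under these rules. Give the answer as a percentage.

Chain via Copperline Foods Inc. → Ashford Holdings Ltd (R2): 66% × 41% × 29% = 7.8474% of Quarry Partners LP.
Chain via Summit Manufacturing Inc. → Fairlane Group plc (R2): 16% × 46% × 33% = 2.4288% of Quarry Partners LP.
Direct interest in Quarry Partners LP: 35%.
Aggregating (R1): 7.8474% + 2.4288% + 35% = 45.2762%.

45.2762%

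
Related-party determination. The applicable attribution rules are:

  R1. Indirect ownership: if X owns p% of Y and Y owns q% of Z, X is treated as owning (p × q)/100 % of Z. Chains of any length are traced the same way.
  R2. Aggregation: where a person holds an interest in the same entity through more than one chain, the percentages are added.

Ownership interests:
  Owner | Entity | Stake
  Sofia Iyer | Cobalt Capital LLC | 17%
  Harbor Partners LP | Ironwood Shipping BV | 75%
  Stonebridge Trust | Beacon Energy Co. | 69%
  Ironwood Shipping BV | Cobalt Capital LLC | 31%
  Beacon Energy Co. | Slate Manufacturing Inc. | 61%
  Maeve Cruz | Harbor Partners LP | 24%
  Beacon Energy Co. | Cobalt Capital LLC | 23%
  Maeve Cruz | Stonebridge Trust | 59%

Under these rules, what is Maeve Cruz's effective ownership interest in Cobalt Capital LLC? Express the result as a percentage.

14.9433%

Chain via Stonebridge Trust → Beacon Energy Co. (R1): 59% × 69% × 23% = 9.3633% of Cobalt Capital LLC.
Chain via Harbor Partners LP → Ironwood Shipping BV (R1): 24% × 75% × 31% = 5.58% of Cobalt Capital LLC.
Aggregating (R2): 9.3633% + 5.58% = 14.9433%.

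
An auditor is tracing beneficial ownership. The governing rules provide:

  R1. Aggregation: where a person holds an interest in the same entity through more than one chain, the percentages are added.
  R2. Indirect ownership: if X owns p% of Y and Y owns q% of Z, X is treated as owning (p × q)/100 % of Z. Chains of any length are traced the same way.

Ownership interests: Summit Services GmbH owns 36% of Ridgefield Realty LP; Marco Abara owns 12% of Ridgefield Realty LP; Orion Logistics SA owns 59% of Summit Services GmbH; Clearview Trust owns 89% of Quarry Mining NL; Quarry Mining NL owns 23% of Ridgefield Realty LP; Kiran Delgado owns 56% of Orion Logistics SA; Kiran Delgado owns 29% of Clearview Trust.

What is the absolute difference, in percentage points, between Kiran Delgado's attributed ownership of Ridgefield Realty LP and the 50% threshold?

32.1693

Chain via Orion Logistics SA → Summit Services GmbH (R2): 56% × 59% × 36% = 11.8944% of Ridgefield Realty LP.
Chain via Clearview Trust → Quarry Mining NL (R2): 29% × 89% × 23% = 5.9363% of Ridgefield Realty LP.
Aggregating (R1): 11.8944% + 5.9363% = 17.8307%.
17.8307% falls short of the 50% threshold by 32.1693 percentage points.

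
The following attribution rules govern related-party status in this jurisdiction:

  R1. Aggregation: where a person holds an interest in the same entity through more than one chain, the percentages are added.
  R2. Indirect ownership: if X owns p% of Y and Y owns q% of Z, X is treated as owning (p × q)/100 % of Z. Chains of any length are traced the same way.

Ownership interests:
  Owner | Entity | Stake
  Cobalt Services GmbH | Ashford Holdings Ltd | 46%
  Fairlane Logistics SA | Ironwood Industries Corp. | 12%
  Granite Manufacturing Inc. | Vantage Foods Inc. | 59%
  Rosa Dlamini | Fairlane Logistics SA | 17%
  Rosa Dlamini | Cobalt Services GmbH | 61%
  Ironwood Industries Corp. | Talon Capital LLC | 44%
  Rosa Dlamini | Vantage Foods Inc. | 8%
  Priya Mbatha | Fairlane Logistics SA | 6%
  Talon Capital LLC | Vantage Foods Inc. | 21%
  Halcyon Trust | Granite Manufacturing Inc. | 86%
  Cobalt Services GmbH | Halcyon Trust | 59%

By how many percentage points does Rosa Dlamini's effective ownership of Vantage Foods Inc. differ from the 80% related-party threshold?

Chain via Fairlane Logistics SA → Ironwood Industries Corp. → Talon Capital LLC (R2): 17% × 12% × 44% × 21% = 0.188496% of Vantage Foods Inc.
Chain via Cobalt Services GmbH → Halcyon Trust → Granite Manufacturing Inc. (R2): 61% × 59% × 86% × 59% = 18.261326% of Vantage Foods Inc.
Direct interest in Vantage Foods Inc: 8%.
Aggregating (R1): 0.188496% + 18.261326% + 8% = 26.449822%.
26.449822% falls short of the 80% threshold by 53.550178 percentage points.

53.550178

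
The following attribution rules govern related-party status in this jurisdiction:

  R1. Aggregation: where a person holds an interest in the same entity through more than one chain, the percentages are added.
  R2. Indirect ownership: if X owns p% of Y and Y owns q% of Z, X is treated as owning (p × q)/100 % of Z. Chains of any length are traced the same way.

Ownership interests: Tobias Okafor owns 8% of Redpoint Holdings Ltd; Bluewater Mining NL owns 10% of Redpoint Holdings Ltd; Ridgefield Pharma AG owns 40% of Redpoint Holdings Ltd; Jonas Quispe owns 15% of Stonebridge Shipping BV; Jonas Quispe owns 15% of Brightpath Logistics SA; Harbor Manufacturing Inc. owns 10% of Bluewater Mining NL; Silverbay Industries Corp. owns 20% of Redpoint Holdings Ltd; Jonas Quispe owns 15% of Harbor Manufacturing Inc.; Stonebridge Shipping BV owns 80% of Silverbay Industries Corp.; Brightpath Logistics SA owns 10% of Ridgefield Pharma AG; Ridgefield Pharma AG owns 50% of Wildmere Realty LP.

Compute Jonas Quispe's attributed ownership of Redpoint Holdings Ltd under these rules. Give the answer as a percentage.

3.15%

Chain via Brightpath Logistics SA → Ridgefield Pharma AG (R2): 15% × 10% × 40% = 0.6% of Redpoint Holdings Ltd.
Chain via Stonebridge Shipping BV → Silverbay Industries Corp. (R2): 15% × 80% × 20% = 2.4% of Redpoint Holdings Ltd.
Chain via Harbor Manufacturing Inc. → Bluewater Mining NL (R2): 15% × 10% × 10% = 0.15% of Redpoint Holdings Ltd.
Aggregating (R1): 0.6% + 2.4% + 0.15% = 3.15%.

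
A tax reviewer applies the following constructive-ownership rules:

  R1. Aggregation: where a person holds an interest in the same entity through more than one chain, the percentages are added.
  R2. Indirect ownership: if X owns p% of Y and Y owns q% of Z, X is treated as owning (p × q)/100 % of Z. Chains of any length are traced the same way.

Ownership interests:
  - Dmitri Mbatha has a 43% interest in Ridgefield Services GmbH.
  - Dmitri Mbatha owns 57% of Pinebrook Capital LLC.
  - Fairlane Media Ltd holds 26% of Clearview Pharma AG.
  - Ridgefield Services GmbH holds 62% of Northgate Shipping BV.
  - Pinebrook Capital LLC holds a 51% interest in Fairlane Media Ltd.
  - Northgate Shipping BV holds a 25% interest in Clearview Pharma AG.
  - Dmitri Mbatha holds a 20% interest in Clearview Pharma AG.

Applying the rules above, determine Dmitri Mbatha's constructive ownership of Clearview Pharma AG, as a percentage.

Chain via Pinebrook Capital LLC → Fairlane Media Ltd (R2): 57% × 51% × 26% = 7.5582% of Clearview Pharma AG.
Chain via Ridgefield Services GmbH → Northgate Shipping BV (R2): 43% × 62% × 25% = 6.665% of Clearview Pharma AG.
Direct interest in Clearview Pharma AG: 20%.
Aggregating (R1): 7.5582% + 6.665% + 20% = 34.2232%.

34.2232%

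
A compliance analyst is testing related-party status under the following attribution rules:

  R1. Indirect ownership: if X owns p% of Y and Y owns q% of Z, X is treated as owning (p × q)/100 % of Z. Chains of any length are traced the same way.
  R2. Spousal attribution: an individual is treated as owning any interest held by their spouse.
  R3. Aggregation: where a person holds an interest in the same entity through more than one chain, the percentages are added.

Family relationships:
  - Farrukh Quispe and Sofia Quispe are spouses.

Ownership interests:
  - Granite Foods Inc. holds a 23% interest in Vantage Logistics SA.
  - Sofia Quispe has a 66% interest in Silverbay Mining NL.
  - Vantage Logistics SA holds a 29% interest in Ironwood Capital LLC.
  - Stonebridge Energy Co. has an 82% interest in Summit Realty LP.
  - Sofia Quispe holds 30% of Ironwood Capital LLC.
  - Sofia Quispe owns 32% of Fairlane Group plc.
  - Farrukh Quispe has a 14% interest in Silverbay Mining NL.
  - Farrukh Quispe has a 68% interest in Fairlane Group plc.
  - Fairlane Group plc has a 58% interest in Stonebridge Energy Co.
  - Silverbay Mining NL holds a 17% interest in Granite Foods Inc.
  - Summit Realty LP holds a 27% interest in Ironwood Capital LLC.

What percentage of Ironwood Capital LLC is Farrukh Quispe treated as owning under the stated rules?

43.74832%

By spousal attribution (R2), Farrukh Quispe is treated as also owning Sofia Quispe's interest in Silverbay Mining NL, giving 14% + 66% = 80%.
By spousal attribution (R2), Farrukh Quispe is treated as also owning Sofia Quispe's interest in Fairlane Group plc, giving 68% + 32% = 100%.
By spousal attribution (R2), Farrukh Quispe is treated as owning Sofia Quispe's 30% interest in Ironwood Capital LLC.
Chain via Silverbay Mining NL → Granite Foods Inc. → Vantage Logistics SA (R1): 80% × 17% × 23% × 29% = 0.90712% of Ironwood Capital LLC.
Chain via Fairlane Group plc → Stonebridge Energy Co. → Summit Realty LP (R1): 100% × 58% × 82% × 27% = 12.8412% of Ironwood Capital LLC.
Direct interest in Ironwood Capital LLC: 30%.
Aggregating (R3): 0.90712% + 12.8412% + 30% = 43.74832%.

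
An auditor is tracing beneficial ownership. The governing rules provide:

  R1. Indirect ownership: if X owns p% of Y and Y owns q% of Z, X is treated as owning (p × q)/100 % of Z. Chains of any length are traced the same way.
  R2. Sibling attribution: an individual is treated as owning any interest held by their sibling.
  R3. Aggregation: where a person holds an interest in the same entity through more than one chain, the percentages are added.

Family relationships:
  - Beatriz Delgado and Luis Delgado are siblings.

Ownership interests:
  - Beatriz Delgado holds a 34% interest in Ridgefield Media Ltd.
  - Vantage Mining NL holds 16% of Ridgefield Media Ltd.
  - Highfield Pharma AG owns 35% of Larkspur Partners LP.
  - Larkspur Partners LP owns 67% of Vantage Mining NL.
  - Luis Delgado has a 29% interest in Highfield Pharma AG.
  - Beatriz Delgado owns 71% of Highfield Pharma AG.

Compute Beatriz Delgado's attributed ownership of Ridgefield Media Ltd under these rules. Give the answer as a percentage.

By sibling attribution (R2), Beatriz Delgado is treated as also owning Luis Delgado's interest in Highfield Pharma AG, giving 71% + 29% = 100%.
Chain via Highfield Pharma AG → Larkspur Partners LP → Vantage Mining NL (R1): 100% × 35% × 67% × 16% = 3.752% of Ridgefield Media Ltd.
Direct interest in Ridgefield Media Ltd: 34%.
Aggregating (R3): 3.752% + 34% = 37.752%.

37.752%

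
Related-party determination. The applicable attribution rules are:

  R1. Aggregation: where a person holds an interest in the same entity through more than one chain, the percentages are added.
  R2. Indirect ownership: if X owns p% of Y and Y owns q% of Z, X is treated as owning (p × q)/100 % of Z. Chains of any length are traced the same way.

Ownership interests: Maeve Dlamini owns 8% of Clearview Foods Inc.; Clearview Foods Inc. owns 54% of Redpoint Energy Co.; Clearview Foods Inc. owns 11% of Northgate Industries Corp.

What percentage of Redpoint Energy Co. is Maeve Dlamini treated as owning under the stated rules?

Chain via Clearview Foods Inc. (R2): 8% × 54% = 4.32% of Redpoint Energy Co.

4.32%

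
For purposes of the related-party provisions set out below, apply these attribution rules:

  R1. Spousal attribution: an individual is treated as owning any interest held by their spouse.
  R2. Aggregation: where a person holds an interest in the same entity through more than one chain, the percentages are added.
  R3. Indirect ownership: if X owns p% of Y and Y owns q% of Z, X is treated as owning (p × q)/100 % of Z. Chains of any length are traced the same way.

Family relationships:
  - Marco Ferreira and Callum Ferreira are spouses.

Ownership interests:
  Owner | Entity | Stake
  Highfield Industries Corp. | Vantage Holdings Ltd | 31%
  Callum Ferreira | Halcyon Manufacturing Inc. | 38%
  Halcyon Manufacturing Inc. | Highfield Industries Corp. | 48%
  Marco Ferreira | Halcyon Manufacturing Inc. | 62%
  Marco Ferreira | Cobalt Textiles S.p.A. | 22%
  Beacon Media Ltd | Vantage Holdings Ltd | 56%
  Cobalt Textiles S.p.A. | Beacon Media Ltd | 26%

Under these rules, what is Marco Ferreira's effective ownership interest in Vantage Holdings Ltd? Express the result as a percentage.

By spousal attribution (R1), Marco Ferreira is treated as also owning Callum Ferreira's interest in Halcyon Manufacturing Inc, giving 62% + 38% = 100%.
Chain via Cobalt Textiles S.p.A. → Beacon Media Ltd (R3): 22% × 26% × 56% = 3.2032% of Vantage Holdings Ltd.
Chain via Halcyon Manufacturing Inc. → Highfield Industries Corp. (R3): 100% × 48% × 31% = 14.88% of Vantage Holdings Ltd.
Aggregating (R2): 3.2032% + 14.88% = 18.0832%.

18.0832%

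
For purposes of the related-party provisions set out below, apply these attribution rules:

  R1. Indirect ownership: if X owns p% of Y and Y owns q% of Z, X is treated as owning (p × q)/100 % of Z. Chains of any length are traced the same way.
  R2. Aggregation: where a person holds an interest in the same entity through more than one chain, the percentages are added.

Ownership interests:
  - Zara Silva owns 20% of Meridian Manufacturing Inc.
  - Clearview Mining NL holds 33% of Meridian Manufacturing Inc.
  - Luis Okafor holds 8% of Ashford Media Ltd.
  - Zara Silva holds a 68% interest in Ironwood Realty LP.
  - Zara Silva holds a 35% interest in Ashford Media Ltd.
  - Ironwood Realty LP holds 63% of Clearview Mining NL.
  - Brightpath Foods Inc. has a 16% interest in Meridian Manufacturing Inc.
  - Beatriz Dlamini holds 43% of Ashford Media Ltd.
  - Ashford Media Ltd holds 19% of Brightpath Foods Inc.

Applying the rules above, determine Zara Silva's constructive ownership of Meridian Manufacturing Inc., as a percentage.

Chain via Ashford Media Ltd → Brightpath Foods Inc. (R1): 35% × 19% × 16% = 1.064% of Meridian Manufacturing Inc.
Chain via Ironwood Realty LP → Clearview Mining NL (R1): 68% × 63% × 33% = 14.1372% of Meridian Manufacturing Inc.
Direct interest in Meridian Manufacturing Inc: 20%.
Aggregating (R2): 1.064% + 14.1372% + 20% = 35.2012%.

35.2012%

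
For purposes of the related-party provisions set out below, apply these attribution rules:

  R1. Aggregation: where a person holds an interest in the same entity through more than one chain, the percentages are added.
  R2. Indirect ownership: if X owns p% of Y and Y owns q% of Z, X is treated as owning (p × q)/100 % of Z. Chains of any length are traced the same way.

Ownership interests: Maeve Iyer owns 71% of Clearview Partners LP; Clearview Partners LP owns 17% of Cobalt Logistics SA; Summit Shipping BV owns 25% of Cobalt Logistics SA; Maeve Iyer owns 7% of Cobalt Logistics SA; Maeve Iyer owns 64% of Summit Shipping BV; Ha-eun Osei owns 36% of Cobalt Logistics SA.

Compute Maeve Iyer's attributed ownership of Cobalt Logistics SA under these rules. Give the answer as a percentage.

35.07%

Chain via Clearview Partners LP (R2): 71% × 17% = 12.07% of Cobalt Logistics SA.
Chain via Summit Shipping BV (R2): 64% × 25% = 16% of Cobalt Logistics SA.
Direct interest in Cobalt Logistics SA: 7%.
Aggregating (R1): 12.07% + 16% + 7% = 35.07%.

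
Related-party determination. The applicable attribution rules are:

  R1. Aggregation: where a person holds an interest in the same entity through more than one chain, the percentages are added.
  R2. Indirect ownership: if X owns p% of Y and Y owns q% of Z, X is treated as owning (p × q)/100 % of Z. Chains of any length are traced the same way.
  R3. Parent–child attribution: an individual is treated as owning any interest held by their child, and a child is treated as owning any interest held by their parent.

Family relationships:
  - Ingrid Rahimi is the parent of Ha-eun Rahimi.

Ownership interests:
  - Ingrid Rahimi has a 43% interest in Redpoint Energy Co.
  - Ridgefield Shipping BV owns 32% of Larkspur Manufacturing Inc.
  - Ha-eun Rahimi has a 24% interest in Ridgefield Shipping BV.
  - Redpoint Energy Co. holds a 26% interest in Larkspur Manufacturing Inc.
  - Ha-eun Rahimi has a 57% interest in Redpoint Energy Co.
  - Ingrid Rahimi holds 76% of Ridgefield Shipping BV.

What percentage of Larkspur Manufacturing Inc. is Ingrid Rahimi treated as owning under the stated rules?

58%

By parent–child attribution (R3), Ingrid Rahimi is treated as also owning Ha-eun Rahimi's interest in Ridgefield Shipping BV, giving 76% + 24% = 100%.
By parent–child attribution (R3), Ingrid Rahimi is treated as also owning Ha-eun Rahimi's interest in Redpoint Energy Co, giving 43% + 57% = 100%.
Chain via Ridgefield Shipping BV (R2): 100% × 32% = 32% of Larkspur Manufacturing Inc.
Chain via Redpoint Energy Co. (R2): 100% × 26% = 26% of Larkspur Manufacturing Inc.
Aggregating (R1): 32% + 26% = 58%.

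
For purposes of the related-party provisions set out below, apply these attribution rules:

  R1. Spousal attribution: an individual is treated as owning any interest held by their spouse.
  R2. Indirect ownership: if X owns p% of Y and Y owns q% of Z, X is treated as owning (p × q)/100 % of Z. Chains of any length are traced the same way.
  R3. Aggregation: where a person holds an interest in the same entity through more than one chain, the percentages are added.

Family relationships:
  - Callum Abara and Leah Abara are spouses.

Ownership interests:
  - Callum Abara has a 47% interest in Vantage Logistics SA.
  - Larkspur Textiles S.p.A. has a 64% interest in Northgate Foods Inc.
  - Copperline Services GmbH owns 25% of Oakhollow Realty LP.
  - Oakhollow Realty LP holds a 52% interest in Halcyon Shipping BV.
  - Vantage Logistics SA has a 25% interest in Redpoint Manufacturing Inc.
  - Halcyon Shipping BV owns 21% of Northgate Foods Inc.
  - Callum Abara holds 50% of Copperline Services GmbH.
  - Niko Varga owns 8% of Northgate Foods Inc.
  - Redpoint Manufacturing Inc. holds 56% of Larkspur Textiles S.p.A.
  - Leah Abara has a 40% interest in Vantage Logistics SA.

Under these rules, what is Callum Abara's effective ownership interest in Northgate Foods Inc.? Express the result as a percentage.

By spousal attribution (R1), Callum Abara is treated as also owning Leah Abara's interest in Vantage Logistics SA, giving 47% + 40% = 87%.
Chain via Copperline Services GmbH → Oakhollow Realty LP → Halcyon Shipping BV (R2): 50% × 25% × 52% × 21% = 1.365% of Northgate Foods Inc.
Chain via Vantage Logistics SA → Redpoint Manufacturing Inc. → Larkspur Textiles S.p.A. (R2): 87% × 25% × 56% × 64% = 7.7952% of Northgate Foods Inc.
Aggregating (R3): 1.365% + 7.7952% = 9.1602%.

9.1602%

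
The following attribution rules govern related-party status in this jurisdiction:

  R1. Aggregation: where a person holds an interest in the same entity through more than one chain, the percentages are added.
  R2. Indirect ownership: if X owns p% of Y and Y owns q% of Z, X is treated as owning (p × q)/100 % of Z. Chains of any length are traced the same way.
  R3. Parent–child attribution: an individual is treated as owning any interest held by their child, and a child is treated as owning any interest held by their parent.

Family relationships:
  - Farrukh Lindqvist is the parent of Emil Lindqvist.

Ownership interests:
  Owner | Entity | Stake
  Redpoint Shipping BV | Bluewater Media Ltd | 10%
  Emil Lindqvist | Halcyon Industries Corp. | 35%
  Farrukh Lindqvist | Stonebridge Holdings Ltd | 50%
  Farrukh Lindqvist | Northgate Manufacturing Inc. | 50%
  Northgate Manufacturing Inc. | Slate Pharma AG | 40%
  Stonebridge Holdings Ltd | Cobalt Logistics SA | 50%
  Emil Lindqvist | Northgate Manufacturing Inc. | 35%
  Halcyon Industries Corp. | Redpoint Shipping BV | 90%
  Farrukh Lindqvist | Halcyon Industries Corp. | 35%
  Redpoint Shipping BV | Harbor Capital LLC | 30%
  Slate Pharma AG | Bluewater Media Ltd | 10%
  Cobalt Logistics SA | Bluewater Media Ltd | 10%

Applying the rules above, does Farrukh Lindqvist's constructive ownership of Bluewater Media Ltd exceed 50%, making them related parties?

By parent–child attribution (R3), Farrukh Lindqvist is treated as also owning Emil Lindqvist's interest in Northgate Manufacturing Inc, giving 50% + 35% = 85%.
By parent–child attribution (R3), Farrukh Lindqvist is treated as also owning Emil Lindqvist's interest in Halcyon Industries Corp, giving 35% + 35% = 70%.
Chain via Northgate Manufacturing Inc. → Slate Pharma AG (R2): 85% × 40% × 10% = 3.4% of Bluewater Media Ltd.
Chain via Stonebridge Holdings Ltd → Cobalt Logistics SA (R2): 50% × 50% × 10% = 2.5% of Bluewater Media Ltd.
Chain via Halcyon Industries Corp. → Redpoint Shipping BV (R2): 70% × 90% × 10% = 6.3% of Bluewater Media Ltd.
Aggregating (R1): 3.4% + 2.5% + 6.3% = 12.2%.
12.2% does not exceed the 50% threshold, so Farrukh is not a related party to Bluewater Media Ltd.

No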